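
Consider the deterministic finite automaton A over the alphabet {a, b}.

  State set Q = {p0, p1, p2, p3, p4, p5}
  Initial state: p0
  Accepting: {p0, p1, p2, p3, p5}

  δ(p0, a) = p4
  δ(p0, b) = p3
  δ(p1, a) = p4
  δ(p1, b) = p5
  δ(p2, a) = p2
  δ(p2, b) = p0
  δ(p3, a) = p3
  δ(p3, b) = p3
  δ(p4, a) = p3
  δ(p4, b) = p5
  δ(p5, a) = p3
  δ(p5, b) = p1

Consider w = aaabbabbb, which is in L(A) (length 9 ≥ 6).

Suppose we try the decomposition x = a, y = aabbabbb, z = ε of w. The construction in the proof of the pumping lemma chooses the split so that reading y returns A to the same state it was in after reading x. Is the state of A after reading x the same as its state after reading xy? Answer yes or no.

Run of A on the first 9 characters of w = a a a b b a b b b:
  step 0: p0  (start)
  step 1: p4  (read a: p0→p4)
  step 2: p3  (read a: p4→p3)
  step 3: p3  (read a: p3→p3)
  step 4: p3  (read b: p3→p3)
  step 5: p3  (read b: p3→p3)
  step 6: p3  (read a: p3→p3)
  step 7: p3  (read b: p3→p3)
  step 8: p3  (read b: p3→p3)
  step 9: p3  (read b: p3→p3)

After x (step 1): p4. After xy (step 9): p3.
They differ (p4 ≠ p3), so y is not a cycle from the state after x; this split is not the one the pumping-lemma construction produces, and pumping y need not keep the string in L(A).

no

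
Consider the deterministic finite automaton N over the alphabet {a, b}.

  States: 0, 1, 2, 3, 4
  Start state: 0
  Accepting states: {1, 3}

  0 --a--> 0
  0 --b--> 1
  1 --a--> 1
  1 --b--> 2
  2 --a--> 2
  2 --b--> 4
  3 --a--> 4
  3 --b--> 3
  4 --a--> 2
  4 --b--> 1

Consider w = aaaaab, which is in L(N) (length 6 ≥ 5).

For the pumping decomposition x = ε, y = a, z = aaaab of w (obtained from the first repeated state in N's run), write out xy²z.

xy^2z = ε·a·a·aaaab = aaaaaab.
Reading y = a takes N from 0 back to 0, so after x·y·y the machine is still in 0, and z then leads to the accepting state 1. Hence aaaaaab ∈ L(N).

aaaaaab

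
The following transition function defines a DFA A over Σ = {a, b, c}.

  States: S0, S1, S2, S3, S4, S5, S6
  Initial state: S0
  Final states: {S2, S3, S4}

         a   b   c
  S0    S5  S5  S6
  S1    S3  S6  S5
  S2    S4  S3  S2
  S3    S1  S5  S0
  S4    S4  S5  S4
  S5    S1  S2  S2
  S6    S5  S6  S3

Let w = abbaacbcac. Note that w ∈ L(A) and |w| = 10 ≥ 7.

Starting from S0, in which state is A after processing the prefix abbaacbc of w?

State sequence: S0 -a-> S5 -b-> S2 -b-> S3 -a-> S1 -a-> S3 -c-> S0 -b-> S5 -c-> S2

After reading 8 characters, A is in state S2.

S2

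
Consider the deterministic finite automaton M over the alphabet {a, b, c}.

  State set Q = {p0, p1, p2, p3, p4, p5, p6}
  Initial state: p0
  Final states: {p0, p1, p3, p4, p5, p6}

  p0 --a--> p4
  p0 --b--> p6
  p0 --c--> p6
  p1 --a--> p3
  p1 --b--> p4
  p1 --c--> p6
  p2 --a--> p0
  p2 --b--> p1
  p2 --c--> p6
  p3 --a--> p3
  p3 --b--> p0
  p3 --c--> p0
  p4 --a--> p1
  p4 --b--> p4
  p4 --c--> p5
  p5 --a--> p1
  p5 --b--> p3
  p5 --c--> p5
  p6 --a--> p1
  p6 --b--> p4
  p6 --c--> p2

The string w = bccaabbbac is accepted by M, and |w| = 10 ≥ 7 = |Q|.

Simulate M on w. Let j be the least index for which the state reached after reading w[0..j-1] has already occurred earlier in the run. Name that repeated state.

p6

State sequence: p0 -b-> p6 -c-> p2 -c-> p6 -a-> p1 -a-> p3 -b-> p0 -b-> p6 -b-> p4 -a-> p1 -c-> p6
First repeat at step 3: p6 was already visited.

The earliest repeat is at step j = 3: M is in p6, which it already visited at step i = 1.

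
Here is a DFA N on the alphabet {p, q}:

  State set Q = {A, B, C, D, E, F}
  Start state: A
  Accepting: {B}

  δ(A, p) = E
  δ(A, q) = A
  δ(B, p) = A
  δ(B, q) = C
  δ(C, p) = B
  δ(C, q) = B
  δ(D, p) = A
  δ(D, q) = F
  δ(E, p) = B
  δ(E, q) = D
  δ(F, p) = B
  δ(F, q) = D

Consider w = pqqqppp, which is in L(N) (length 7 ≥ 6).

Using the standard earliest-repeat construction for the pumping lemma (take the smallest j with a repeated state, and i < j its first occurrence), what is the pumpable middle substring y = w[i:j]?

qq

Run of N on w = p q q q p p p:
  step 0: A  (start)
  step 1: E  (read p: A→E)
  step 2: D  (read q: E→D)
  step 3: F  (read q: D→F)
  step 4: D  (read q: F→D)   ← first repeat (D seen earlier)
  step 5: A  (read p: D→A)
  step 6: E  (read p: A→E)
  step 7: B  (read p: E→B)

So i = 2, j = 4, giving x = w[0:2] = pq, y = w[2:4] = qq, z = w[4:7] = ppp.
Check: |xy| = 4 ≤ 6 and |y| = 2 ≥ 1. Reading y takes N from D back to D, so every xyⁱz is accepted.
Pumping length from the standard proof: p = 6 (the number of states). The repeated state found above gives |xy| = j ≤ 6 and |y| = j − i ≥ 1.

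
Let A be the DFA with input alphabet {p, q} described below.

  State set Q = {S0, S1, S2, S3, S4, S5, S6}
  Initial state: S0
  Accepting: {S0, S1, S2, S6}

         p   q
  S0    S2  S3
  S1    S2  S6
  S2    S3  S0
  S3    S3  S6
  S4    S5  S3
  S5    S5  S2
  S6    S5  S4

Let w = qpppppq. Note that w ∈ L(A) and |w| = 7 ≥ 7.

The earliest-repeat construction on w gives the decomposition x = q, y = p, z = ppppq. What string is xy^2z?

xy^2z = q·p·p·ppppq = qppppppq.
Reading y = p takes A from S3 back to S3, so after x·y·y the machine is still in S3, and z then leads to the accepting state S6. Hence qppppppq ∈ L(A).

qppppppq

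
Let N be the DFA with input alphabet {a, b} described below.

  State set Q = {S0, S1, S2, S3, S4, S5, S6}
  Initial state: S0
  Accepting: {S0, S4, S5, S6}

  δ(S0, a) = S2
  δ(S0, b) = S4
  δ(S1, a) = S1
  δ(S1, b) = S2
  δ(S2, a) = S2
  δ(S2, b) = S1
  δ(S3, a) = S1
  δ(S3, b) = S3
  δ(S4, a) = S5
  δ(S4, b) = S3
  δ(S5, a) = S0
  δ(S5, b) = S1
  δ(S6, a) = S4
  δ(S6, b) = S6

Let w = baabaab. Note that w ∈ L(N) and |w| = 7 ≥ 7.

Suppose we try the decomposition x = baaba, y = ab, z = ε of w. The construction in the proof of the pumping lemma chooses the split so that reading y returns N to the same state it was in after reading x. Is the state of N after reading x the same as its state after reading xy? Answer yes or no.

State sequence: S0 -b-> S4 -a-> S5 -a-> S0 -b-> S4 -a-> S5 -a-> S0 -b-> S4

After x (step 5): S5. After xy (step 7): S4.
They differ (S5 ≠ S4), so y is not a cycle from the state after x; this split is not the one the pumping-lemma construction produces, and pumping y need not keep the string in L(N).

no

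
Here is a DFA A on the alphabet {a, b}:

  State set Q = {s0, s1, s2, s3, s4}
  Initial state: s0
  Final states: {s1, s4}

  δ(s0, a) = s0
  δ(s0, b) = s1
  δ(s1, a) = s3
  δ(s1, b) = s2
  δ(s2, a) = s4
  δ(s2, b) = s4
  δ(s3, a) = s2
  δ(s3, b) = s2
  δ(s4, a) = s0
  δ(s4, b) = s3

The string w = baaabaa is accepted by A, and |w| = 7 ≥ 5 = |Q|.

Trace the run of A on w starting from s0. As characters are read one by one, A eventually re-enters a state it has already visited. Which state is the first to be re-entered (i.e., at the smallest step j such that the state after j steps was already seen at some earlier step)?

s3

State sequence: s0 -b-> s1 -a-> s3 -a-> s2 -a-> s4 -b-> s3 -a-> s2 -a-> s4
First repeat at step 5: s3 was already visited.

The earliest repeat is at step j = 5: A is in s3, which it already visited at step i = 2.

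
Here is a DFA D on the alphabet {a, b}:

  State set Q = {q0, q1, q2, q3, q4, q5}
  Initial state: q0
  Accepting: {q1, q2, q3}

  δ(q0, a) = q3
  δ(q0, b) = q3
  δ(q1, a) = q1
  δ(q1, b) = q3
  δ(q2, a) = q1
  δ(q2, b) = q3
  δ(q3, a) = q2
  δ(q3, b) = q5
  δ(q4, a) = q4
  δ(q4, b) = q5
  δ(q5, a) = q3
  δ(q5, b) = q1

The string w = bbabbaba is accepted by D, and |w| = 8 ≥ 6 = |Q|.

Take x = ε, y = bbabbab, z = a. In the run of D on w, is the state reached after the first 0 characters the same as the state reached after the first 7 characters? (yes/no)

no

State sequence: q0 -b-> q3 -b-> q5 -a-> q3 -b-> q5 -b-> q1 -a-> q1 -b-> q3

After x (step 0): q0. After xy (step 7): q3.
They differ (q0 ≠ q3), so y is not a cycle from the state after x; this split is not the one the pumping-lemma construction produces, and pumping y need not keep the string in L(D).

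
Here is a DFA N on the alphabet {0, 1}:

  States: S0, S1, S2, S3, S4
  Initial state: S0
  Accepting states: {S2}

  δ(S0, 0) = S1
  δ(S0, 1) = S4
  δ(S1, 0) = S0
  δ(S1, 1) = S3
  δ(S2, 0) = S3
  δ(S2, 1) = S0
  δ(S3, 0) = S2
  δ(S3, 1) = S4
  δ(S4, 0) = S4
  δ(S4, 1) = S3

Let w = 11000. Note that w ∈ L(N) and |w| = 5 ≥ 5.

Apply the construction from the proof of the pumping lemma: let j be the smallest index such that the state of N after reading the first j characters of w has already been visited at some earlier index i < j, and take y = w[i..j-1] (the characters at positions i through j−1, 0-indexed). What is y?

State sequence: S0 -1-> S4 -1-> S3 -0-> S2 -0-> S3 -0-> S2
First repeat at step 4: S3 was already visited.

So i = 2, j = 4, giving x = w[0:2] = 11, y = w[2:4] = 00, z = w[4:5] = 0.
Check: |xy| = 4 ≤ 5 and |y| = 2 ≥ 1. Reading y takes N from S3 back to S3, so every xyⁱz is accepted.

00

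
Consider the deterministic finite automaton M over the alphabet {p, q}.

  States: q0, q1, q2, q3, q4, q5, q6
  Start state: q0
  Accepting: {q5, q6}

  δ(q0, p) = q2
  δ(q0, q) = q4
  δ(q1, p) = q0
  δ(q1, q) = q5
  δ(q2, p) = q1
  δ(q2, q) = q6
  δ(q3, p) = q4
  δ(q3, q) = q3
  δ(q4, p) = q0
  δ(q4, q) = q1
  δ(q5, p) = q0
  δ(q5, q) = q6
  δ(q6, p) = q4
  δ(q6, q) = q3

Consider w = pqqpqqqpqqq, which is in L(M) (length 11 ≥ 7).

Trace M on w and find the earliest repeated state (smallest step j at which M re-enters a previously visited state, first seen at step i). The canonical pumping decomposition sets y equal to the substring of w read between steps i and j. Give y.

State sequence: q0 -p-> q2 -q-> q6 -q-> q3 -p-> q4 -q-> q1 -q-> q5 -q-> q6 -p-> q4 -q-> q1 -q-> q5 -q-> q6
First repeat at step 7: q6 was already visited.

So i = 2, j = 7, giving x = w[0:2] = pq, y = w[2:7] = qpqqq, z = w[7:11] = pqqq.
Check: |xy| = 7 ≤ 7 and |y| = 5 ≥ 1. Reading y takes M from q6 back to q6, so every xyⁱz is accepted.
Pumping length from the standard proof: p = 7 (the number of states). The repeated state found above gives |xy| = j ≤ 7 and |y| = j − i ≥ 1.

qpqqq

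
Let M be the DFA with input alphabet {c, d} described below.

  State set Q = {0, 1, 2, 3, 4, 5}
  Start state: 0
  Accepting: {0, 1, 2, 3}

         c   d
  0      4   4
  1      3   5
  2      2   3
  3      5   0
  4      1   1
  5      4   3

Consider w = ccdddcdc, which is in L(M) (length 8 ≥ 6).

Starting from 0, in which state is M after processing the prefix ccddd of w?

0

State sequence: 0 -c-> 4 -c-> 1 -d-> 5 -d-> 3 -d-> 0

After reading 5 characters, M is in state 0.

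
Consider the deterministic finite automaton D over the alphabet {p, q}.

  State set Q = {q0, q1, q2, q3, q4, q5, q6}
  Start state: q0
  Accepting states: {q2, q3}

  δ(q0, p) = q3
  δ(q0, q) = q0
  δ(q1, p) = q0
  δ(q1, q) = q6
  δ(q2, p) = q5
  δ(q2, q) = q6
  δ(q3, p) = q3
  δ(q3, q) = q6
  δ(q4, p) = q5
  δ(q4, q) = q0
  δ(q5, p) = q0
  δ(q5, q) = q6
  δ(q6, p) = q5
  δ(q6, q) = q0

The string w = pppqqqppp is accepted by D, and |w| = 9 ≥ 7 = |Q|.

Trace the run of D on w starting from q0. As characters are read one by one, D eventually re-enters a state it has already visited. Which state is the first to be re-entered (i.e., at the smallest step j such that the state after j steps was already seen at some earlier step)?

q3

Run of D on w = p p p q q q p p p:
  step 0: q0  (start)
  step 1: q3  (read p: q0→q3)
  step 2: q3  (read p: q3→q3)   ← first repeat (q3 seen earlier)
  step 3: q3  (read p: q3→q3)
  step 4: q6  (read q: q3→q6)
  step 5: q0  (read q: q6→q0)
  step 6: q0  (read q: q0→q0)
  step 7: q3  (read p: q0→q3)
  step 8: q3  (read p: q3→q3)
  step 9: q3  (read p: q3→q3)

The earliest repeat is at step j = 2: D is in q3, which it already visited at step i = 1.
Since D has 7 states, any run of length ≥ 7 visits 7+1 states, so by pigeonhole some state repeats within the first 7 steps — that repeat gives the pumpable loop.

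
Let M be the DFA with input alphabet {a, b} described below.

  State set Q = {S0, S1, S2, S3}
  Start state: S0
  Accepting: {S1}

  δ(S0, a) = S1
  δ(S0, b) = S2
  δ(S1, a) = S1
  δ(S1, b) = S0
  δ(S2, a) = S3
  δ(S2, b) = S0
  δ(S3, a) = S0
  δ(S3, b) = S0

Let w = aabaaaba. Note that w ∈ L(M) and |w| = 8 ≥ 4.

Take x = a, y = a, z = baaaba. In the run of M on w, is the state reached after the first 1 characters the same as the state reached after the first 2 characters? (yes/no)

yes

State sequence: S0 -a-> S1 -a-> S1

After x (step 1): S1. After xy (step 2): S1.
They match, so y = a drives M around a cycle from S1 back to itself; pumping y any number of times keeps M in S1 before reading z, and xyⁱz ∈ L(M) for every i ≥ 0.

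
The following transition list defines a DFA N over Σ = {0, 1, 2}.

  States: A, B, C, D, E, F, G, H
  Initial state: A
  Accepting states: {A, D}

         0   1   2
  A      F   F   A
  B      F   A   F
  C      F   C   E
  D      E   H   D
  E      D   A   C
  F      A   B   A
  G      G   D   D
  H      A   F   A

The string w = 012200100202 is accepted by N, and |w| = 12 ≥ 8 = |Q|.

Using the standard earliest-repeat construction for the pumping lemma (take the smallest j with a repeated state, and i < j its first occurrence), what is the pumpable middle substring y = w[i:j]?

State sequence: A -0-> F -1-> B -2-> F -2-> A -0-> F -0-> A -1-> F -0-> A -0-> F -2-> A -0-> F -2-> A
First repeat at step 3: F was already visited.

So i = 1, j = 3, giving x = w[0:1] = 0, y = w[1:3] = 12, z = w[3:12] = 200100202.
Check: |xy| = 3 ≤ 8 and |y| = 2 ≥ 1. Reading y takes N from F back to F, so every xyⁱz is accepted.
The DFA has 8 states, so the proof of the pumping lemma guarantees a repeated state among the first 8+1 visited; the segment between the two visits is the pumpable y.

12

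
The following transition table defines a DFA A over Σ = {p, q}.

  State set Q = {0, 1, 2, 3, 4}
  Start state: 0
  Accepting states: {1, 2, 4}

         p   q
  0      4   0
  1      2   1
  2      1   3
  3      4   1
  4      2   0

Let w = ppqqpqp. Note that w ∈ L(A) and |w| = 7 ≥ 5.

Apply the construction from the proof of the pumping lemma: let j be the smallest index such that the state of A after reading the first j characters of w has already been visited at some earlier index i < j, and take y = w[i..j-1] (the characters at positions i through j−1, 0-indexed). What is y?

qqp

Run of A on w = p p q q p q p:
  step 0: 0  (start)
  step 1: 4  (read p: 0→4)
  step 2: 2  (read p: 4→2)
  step 3: 3  (read q: 2→3)
  step 4: 1  (read q: 3→1)
  step 5: 2  (read p: 1→2)   ← first repeat (2 seen earlier)
  step 6: 3  (read q: 2→3)
  step 7: 4  (read p: 3→4)

So i = 2, j = 5, giving x = w[0:2] = pp, y = w[2:5] = qqp, z = w[5:7] = qp.
Check: |xy| = 5 ≤ 5 and |y| = 3 ≥ 1. Reading y takes A from 2 back to 2, so every xyⁱz is accepted.
With |Q| = 5, pigeonhole forces a state repeat no later than step 5; the substring read between the first and second visits to that state can be pumped.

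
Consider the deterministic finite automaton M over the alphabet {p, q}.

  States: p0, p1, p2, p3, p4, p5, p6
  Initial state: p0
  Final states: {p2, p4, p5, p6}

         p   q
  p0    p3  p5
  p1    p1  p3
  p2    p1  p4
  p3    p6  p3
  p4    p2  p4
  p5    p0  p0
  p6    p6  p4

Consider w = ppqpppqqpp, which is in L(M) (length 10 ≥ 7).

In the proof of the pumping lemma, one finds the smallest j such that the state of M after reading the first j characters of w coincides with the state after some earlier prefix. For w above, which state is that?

p1

Run of M on w = p p q p p p q q p p:
  step 0: p0  (start)
  step 1: p3  (read p: p0→p3)
  step 2: p6  (read p: p3→p6)
  step 3: p4  (read q: p6→p4)
  step 4: p2  (read p: p4→p2)
  step 5: p1  (read p: p2→p1)
  step 6: p1  (read p: p1→p1)   ← first repeat (p1 seen earlier)
  step 7: p3  (read q: p1→p3)
  step 8: p3  (read q: p3→p3)
  step 9: p6  (read p: p3→p6)
  step 10: p6  (read p: p6→p6)

The earliest repeat is at step j = 6: M is in p1, which it already visited at step i = 5.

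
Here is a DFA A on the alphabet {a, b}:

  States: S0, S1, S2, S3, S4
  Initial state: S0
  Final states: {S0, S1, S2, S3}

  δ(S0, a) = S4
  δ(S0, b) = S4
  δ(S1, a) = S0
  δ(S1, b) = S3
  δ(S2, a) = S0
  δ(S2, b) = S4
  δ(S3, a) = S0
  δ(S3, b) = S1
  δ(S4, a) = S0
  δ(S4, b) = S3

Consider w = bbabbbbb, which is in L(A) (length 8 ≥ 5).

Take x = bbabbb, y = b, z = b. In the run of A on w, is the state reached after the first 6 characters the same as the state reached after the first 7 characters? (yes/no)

Run of A on the first 7 characters of w = b b a b b b b:
  step 0: S0  (start)
  step 1: S4  (read b: S0→S4)
  step 2: S3  (read b: S4→S3)
  step 3: S0  (read a: S3→S0)
  step 4: S4  (read b: S0→S4)
  step 5: S3  (read b: S4→S3)
  step 6: S1  (read b: S3→S1)
  step 7: S3  (read b: S1→S3)

After x (step 6): S1. After xy (step 7): S3.
They differ (S1 ≠ S3), so y is not a cycle from the state after x; this split is not the one the pumping-lemma construction produces, and pumping y need not keep the string in L(A).

no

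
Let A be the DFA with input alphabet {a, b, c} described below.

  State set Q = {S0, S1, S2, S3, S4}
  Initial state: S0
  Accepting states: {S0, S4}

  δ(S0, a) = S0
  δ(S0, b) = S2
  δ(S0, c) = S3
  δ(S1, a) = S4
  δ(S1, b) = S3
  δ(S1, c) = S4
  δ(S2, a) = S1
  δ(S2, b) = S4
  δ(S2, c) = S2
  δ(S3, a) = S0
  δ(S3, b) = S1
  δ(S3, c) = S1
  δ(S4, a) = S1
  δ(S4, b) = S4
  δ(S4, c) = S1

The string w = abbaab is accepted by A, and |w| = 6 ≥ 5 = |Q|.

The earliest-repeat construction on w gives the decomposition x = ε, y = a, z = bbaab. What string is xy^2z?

xy^2z = ε·a·a·bbaab = aabbaab.
Reading y = a takes A from S0 back to S0, so after x·y·y the machine is still in S0, and z then leads to the accepting state S4. Hence aabbaab ∈ L(A).

aabbaab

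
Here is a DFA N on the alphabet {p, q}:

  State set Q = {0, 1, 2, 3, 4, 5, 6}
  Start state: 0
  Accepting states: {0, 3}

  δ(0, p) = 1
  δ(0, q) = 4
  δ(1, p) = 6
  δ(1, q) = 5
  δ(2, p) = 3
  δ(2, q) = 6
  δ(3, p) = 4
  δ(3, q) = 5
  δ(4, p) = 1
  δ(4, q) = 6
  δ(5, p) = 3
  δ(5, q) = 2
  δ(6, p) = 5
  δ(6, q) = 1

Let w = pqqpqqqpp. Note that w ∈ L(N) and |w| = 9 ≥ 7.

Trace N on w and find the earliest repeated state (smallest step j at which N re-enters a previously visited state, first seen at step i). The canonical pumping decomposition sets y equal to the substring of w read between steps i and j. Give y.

qpq

State sequence: 0 -p-> 1 -q-> 5 -q-> 2 -p-> 3 -q-> 5 -q-> 2 -q-> 6 -p-> 5 -p-> 3
First repeat at step 5: 5 was already visited.

So i = 2, j = 5, giving x = w[0:2] = pq, y = w[2:5] = qpq, z = w[5:9] = qqpp.
Check: |xy| = 5 ≤ 7 and |y| = 3 ≥ 1. Reading y takes N from 5 back to 5, so every xyⁱz is accepted.
With |Q| = 7, pigeonhole forces a state repeat no later than step 7; the substring read between the first and second visits to that state can be pumped.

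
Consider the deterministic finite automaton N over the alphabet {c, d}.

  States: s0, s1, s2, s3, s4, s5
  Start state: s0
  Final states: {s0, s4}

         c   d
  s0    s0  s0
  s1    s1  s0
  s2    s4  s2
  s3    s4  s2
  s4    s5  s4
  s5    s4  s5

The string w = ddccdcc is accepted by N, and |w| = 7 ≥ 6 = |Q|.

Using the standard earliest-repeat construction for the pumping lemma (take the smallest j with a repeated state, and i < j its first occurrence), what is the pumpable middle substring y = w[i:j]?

d

State sequence: s0 -d-> s0 -d-> s0 -c-> s0 -c-> s0 -d-> s0 -c-> s0 -c-> s0
First repeat at step 1: s0 was already visited.

So i = 0, j = 1, giving x = w[0:0] = ε, y = w[0:1] = d, z = w[1:7] = dccdcc.
Check: |xy| = 1 ≤ 6 and |y| = 1 ≥ 1. Reading y takes N from s0 back to s0, so every xyⁱz is accepted.
Since N has 6 states, any run of length ≥ 6 visits 6+1 states, so by pigeonhole some state repeats within the first 6 steps — that repeat gives the pumpable loop.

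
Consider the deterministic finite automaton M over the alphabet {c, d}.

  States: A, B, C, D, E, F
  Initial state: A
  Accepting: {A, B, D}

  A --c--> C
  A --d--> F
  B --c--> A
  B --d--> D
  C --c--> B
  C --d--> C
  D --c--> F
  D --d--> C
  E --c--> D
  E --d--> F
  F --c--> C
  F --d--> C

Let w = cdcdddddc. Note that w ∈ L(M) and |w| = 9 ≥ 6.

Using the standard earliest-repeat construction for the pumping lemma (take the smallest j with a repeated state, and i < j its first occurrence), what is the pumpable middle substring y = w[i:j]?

State sequence: A -c-> C -d-> C -c-> B -d-> D -d-> C -d-> C -d-> C -d-> C -c-> B
First repeat at step 2: C was already visited.

So i = 1, j = 2, giving x = w[0:1] = c, y = w[1:2] = d, z = w[2:9] = cdddddc.
Check: |xy| = 2 ≤ 6 and |y| = 1 ≥ 1. Reading y takes M from C back to C, so every xyⁱz is accepted.

d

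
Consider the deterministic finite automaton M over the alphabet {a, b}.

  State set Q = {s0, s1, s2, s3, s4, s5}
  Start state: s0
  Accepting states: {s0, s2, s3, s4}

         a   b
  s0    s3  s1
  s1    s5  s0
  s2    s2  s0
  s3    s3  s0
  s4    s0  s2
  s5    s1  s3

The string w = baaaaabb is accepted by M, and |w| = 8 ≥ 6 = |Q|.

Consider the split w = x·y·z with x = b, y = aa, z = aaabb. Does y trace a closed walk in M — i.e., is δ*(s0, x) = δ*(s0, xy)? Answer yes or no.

State sequence: s0 -b-> s1 -a-> s5 -a-> s1

After x (step 1): s1. After xy (step 3): s1.
They match, so y = aa drives M around a cycle from s1 back to itself; pumping y any number of times keeps M in s1 before reading z, and xyⁱz ∈ L(M) for every i ≥ 0.

yes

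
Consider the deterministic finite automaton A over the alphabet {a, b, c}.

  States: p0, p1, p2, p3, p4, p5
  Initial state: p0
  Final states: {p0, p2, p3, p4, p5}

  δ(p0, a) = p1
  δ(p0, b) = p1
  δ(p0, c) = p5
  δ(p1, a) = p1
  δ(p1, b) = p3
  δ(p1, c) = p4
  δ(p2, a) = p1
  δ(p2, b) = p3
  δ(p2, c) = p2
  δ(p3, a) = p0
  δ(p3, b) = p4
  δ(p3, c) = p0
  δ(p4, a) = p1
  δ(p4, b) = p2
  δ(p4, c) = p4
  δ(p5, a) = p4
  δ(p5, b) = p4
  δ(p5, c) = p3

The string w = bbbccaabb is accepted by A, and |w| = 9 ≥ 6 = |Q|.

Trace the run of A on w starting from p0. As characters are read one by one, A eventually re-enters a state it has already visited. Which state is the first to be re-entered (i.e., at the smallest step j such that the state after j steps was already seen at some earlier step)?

State sequence: p0 -b-> p1 -b-> p3 -b-> p4 -c-> p4 -c-> p4 -a-> p1 -a-> p1 -b-> p3 -b-> p4
First repeat at step 4: p4 was already visited.

The earliest repeat is at step j = 4: A is in p4, which it already visited at step i = 3.
With |Q| = 6, pigeonhole forces a state repeat no later than step 6; the substring read between the first and second visits to that state can be pumped.

p4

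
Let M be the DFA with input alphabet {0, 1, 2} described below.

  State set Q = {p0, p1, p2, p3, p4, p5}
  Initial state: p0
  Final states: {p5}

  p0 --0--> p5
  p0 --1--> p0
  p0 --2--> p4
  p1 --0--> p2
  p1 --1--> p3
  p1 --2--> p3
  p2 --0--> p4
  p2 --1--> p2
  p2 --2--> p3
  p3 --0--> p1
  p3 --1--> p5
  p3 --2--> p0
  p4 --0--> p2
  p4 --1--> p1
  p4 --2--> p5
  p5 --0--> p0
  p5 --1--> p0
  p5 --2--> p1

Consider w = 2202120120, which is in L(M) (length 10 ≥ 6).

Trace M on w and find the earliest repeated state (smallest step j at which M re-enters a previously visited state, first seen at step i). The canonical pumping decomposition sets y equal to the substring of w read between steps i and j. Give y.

State sequence: p0 -2-> p4 -2-> p5 -0-> p0 -2-> p4 -1-> p1 -2-> p3 -0-> p1 -1-> p3 -2-> p0 -0-> p5
First repeat at step 3: p0 was already visited.

So i = 0, j = 3, giving x = w[0:0] = ε, y = w[0:3] = 220, z = w[3:10] = 2120120.
Check: |xy| = 3 ≤ 6 and |y| = 3 ≥ 1. Reading y takes M from p0 back to p0, so every xyⁱz is accepted.

220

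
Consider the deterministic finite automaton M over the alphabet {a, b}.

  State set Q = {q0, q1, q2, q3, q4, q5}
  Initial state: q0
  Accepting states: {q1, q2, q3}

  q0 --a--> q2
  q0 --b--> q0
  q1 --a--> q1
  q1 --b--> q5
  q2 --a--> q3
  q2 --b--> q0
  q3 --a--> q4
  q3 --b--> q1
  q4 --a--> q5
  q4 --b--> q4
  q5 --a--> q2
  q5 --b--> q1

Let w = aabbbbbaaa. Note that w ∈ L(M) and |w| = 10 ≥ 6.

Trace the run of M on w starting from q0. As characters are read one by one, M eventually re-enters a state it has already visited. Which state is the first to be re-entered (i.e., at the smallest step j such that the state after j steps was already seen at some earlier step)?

q1

Run of M on w = a a b b b b b a a a:
  step 0: q0  (start)
  step 1: q2  (read a: q0→q2)
  step 2: q3  (read a: q2→q3)
  step 3: q1  (read b: q3→q1)
  step 4: q5  (read b: q1→q5)
  step 5: q1  (read b: q5→q1)   ← first repeat (q1 seen earlier)
  step 6: q5  (read b: q1→q5)
  step 7: q1  (read b: q5→q1)
  step 8: q1  (read a: q1→q1)
  step 9: q1  (read a: q1→q1)
  step 10: q1  (read a: q1→q1)

The earliest repeat is at step j = 5: M is in q1, which it already visited at step i = 3.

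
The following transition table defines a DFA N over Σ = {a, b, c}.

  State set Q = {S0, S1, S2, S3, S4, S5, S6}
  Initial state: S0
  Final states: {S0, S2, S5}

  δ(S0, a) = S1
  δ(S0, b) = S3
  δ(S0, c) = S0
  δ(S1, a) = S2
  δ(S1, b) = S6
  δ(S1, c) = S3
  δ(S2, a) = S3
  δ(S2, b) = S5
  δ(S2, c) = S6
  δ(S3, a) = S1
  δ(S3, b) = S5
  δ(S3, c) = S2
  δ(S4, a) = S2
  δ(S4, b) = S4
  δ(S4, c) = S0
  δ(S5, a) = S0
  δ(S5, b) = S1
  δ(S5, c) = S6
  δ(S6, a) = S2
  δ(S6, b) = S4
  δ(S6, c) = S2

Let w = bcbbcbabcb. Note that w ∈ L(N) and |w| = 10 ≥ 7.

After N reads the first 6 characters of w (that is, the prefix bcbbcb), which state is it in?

S5

State sequence: S0 -b-> S3 -c-> S2 -b-> S5 -b-> S1 -c-> S3 -b-> S5

After reading 6 characters, N is in state S5.
(This kind of state-tracing is the core of the pumping-lemma construction: with 7 states, pigeonhole forces a repeat within the first 7 steps.)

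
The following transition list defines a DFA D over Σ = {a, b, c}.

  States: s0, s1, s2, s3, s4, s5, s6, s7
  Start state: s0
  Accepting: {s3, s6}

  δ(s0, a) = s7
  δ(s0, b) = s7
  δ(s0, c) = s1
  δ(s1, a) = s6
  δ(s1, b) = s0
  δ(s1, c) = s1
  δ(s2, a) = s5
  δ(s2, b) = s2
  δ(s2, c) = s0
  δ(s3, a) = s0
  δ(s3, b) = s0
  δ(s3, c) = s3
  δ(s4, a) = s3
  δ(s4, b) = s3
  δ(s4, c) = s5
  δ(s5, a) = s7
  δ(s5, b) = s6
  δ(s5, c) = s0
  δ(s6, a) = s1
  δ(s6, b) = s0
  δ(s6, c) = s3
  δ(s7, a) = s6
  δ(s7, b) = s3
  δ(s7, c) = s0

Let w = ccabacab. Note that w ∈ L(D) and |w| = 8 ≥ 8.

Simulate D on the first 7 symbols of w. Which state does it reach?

s7

Run of D on the first 7 characters of w = c c a b a c a:
  step 0: s0  (start)
  step 1: s1  (read c: s0→s1)
  step 2: s1  (read c: s1→s1)
  step 3: s6  (read a: s1→s6)
  step 4: s0  (read b: s6→s0)
  step 5: s7  (read a: s0→s7)
  step 6: s0  (read c: s7→s0)
  step 7: s7  (read a: s0→s7)

After reading 7 characters, D is in state s7.
(This kind of state-tracing is the core of the pumping-lemma construction: with 8 states, pigeonhole forces a repeat within the first 8 steps.)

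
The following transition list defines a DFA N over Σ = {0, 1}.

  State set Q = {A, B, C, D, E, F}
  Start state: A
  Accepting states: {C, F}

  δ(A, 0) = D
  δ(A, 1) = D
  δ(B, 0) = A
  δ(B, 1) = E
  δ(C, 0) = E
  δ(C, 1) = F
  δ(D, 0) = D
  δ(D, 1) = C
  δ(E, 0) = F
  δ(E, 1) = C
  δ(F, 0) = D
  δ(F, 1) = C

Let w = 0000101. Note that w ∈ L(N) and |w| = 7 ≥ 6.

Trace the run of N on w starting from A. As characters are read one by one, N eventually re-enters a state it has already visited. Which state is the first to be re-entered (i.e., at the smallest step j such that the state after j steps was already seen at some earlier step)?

State sequence: A -0-> D -0-> D -0-> D -0-> D -1-> C -0-> E -1-> C
First repeat at step 2: D was already visited.

The earliest repeat is at step j = 2: N is in D, which it already visited at step i = 1.

D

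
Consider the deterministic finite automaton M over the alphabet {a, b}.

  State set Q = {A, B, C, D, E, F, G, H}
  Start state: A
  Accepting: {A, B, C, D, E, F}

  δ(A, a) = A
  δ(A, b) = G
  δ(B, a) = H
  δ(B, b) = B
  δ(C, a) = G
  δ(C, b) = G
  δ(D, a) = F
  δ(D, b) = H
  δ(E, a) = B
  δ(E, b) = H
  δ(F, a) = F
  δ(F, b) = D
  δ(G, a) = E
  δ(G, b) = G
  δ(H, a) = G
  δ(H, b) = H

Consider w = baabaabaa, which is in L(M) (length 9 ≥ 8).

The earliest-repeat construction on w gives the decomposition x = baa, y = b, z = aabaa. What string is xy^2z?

xy^2z = baa·b·b·aabaa = baabbaabaa.
Reading y = b takes M from B back to B, so after x·y·y the machine is still in B, and z then leads to the accepting state B. Hence baabbaabaa ∈ L(M).

baabbaabaa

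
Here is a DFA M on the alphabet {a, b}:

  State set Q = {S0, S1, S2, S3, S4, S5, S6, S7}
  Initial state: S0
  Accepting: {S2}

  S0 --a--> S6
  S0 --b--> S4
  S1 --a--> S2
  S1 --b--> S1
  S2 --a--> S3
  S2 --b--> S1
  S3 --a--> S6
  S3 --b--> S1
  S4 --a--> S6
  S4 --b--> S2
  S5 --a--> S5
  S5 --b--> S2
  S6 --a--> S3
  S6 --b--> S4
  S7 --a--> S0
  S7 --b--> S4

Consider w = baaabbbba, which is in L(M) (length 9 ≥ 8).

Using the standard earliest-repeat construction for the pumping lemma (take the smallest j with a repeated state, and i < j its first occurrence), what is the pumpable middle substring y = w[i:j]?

aa

Run of M on w = b a a a b b b b a:
  step 0: S0  (start)
  step 1: S4  (read b: S0→S4)
  step 2: S6  (read a: S4→S6)
  step 3: S3  (read a: S6→S3)
  step 4: S6  (read a: S3→S6)   ← first repeat (S6 seen earlier)
  step 5: S4  (read b: S6→S4)
  step 6: S2  (read b: S4→S2)
  step 7: S1  (read b: S2→S1)
  step 8: S1  (read b: S1→S1)
  step 9: S2  (read a: S1→S2)

So i = 2, j = 4, giving x = w[0:2] = ba, y = w[2:4] = aa, z = w[4:9] = bbbba.
Check: |xy| = 4 ≤ 8 and |y| = 2 ≥ 1. Reading y takes M from S6 back to S6, so every xyⁱz is accepted.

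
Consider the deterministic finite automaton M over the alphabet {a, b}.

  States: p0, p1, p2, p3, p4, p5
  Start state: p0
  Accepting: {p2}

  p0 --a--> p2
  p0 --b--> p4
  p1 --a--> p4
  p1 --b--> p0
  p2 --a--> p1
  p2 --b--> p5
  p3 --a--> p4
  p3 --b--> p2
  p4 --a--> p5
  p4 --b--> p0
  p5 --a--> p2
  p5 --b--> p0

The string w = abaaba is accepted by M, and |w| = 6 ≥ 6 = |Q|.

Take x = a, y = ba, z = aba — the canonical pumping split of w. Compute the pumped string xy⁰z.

xy⁰z = xz = a·aba = aaba.
Reading y = ba takes M from p2 back to p2, so after x the machine is still in p2, and z then leads to the accepting state p2. Hence aaba ∈ L(M).

aaba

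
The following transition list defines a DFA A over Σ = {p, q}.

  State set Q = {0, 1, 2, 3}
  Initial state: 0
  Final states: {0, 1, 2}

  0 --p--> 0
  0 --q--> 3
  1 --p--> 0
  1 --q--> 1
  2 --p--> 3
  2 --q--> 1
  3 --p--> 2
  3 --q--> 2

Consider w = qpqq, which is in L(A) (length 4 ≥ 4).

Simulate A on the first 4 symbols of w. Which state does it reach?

1

State sequence: 0 -q-> 3 -p-> 2 -q-> 1 -q-> 1

After reading 4 characters, A is in state 1.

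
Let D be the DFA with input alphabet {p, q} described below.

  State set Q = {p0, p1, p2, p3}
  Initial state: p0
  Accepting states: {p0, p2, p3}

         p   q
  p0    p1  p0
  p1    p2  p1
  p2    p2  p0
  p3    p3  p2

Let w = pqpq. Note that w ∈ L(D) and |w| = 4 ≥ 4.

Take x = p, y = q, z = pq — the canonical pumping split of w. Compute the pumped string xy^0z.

xy⁰z = xz = p·pq = ppq.
Reading y = q takes D from p1 back to p1, so after x the machine is still in p1, and z then leads to the accepting state p0. Hence ppq ∈ L(D).

ppq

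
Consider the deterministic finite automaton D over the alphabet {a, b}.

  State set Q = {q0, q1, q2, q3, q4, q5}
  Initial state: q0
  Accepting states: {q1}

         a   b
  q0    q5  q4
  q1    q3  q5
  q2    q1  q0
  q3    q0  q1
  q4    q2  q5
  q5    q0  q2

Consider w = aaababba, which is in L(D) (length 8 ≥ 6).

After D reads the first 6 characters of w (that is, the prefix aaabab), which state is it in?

q5

Run of D on the first 6 characters of w = a a a b a b:
  step 0: q0  (start)
  step 1: q5  (read a: q0→q5)
  step 2: q0  (read a: q5→q0)
  step 3: q5  (read a: q0→q5)
  step 4: q2  (read b: q5→q2)
  step 5: q1  (read a: q2→q1)
  step 6: q5  (read b: q1→q5)

After reading 6 characters, D is in state q5.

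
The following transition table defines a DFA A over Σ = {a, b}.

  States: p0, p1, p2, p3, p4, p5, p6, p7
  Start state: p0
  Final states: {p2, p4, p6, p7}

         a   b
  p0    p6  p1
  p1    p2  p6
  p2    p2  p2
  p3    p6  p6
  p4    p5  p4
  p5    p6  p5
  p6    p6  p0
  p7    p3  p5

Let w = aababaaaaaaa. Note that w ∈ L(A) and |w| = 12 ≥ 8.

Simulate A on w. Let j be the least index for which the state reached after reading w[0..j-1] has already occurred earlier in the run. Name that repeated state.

p6

Run of A on w = a a b a b a a a a a a a:
  step 0: p0  (start)
  step 1: p6  (read a: p0→p6)
  step 2: p6  (read a: p6→p6)   ← first repeat (p6 seen earlier)
  step 3: p0  (read b: p6→p0)
  step 4: p6  (read a: p0→p6)
  step 5: p0  (read b: p6→p0)
  step 6: p6  (read a: p0→p6)
  step 7: p6  (read a: p6→p6)
  step 8: p6  (read a: p6→p6)
  step 9: p6  (read a: p6→p6)
  step 10: p6  (read a: p6→p6)
  step 11: p6  (read a: p6→p6)
  step 12: p6  (read a: p6→p6)

The earliest repeat is at step j = 2: A is in p6, which it already visited at step i = 1.
With |Q| = 8, pigeonhole forces a state repeat no later than step 8; the substring read between the first and second visits to that state can be pumped.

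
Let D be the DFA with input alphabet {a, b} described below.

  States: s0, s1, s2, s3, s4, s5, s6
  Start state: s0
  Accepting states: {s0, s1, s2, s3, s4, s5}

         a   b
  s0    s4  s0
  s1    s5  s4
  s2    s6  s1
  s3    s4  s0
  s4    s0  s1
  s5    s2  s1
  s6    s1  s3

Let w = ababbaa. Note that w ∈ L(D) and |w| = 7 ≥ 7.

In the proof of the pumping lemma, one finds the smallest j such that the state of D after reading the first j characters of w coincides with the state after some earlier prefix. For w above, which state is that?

s1

Run of D on w = a b a b b a a:
  step 0: s0  (start)
  step 1: s4  (read a: s0→s4)
  step 2: s1  (read b: s4→s1)
  step 3: s5  (read a: s1→s5)
  step 4: s1  (read b: s5→s1)   ← first repeat (s1 seen earlier)
  step 5: s4  (read b: s1→s4)
  step 6: s0  (read a: s4→s0)
  step 7: s4  (read a: s0→s4)

The earliest repeat is at step j = 4: D is in s1, which it already visited at step i = 2.
Since D has 7 states, any run of length ≥ 7 visits 7+1 states, so by pigeonhole some state repeats within the first 7 steps — that repeat gives the pumpable loop.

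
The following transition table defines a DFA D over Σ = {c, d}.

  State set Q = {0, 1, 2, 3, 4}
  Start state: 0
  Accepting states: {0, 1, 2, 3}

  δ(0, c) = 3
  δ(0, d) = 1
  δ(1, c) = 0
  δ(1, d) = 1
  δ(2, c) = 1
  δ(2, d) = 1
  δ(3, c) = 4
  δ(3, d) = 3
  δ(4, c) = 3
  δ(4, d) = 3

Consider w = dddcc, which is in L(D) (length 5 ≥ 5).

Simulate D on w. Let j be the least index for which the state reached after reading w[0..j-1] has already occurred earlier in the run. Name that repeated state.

State sequence: 0 -d-> 1 -d-> 1 -d-> 1 -c-> 0 -c-> 3
First repeat at step 2: 1 was already visited.

The earliest repeat is at step j = 2: D is in 1, which it already visited at step i = 1.
The DFA has 5 states, so the proof of the pumping lemma guarantees a repeated state among the first 5+1 visited; the segment between the two visits is the pumpable y.

1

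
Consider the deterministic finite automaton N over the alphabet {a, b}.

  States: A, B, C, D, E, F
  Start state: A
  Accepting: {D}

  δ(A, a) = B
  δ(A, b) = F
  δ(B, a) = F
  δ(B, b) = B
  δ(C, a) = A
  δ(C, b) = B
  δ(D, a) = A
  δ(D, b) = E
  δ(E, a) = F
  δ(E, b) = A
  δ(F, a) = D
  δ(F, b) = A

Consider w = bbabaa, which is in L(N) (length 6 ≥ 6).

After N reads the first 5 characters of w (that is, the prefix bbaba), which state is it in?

Run of N on the first 5 characters of w = b b a b a:
  step 0: A  (start)
  step 1: F  (read b: A→F)
  step 2: A  (read b: F→A)
  step 3: B  (read a: A→B)
  step 4: B  (read b: B→B)
  step 5: F  (read a: B→F)

After reading 5 characters, N is in state F.
(This kind of state-tracing is the core of the pumping-lemma construction: with 6 states, pigeonhole forces a repeat within the first 6 steps.)

F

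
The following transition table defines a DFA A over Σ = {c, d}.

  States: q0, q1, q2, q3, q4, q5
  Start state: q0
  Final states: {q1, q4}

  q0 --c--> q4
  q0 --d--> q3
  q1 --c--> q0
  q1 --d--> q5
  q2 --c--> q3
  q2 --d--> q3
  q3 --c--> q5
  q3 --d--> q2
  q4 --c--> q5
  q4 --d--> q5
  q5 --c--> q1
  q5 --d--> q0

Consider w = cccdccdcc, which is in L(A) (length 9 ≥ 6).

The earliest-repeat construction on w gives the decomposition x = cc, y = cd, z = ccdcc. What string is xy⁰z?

ccccdcc

xy⁰z = xz = cc·ccdcc = ccccdcc.
Reading y = cd takes A from q5 back to q5, so after x the machine is still in q5, and z then leads to the accepting state q1. Hence ccccdcc ∈ L(A).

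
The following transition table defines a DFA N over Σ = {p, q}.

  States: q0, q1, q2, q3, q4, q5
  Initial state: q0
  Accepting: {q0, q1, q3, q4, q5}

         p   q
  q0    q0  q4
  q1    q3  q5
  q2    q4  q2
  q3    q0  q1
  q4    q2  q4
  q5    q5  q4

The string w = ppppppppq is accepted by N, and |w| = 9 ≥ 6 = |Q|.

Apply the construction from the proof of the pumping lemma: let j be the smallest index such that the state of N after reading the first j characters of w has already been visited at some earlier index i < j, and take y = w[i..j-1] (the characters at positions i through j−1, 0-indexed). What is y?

p

State sequence: q0 -p-> q0 -p-> q0 -p-> q0 -p-> q0 -p-> q0 -p-> q0 -p-> q0 -p-> q0 -q-> q4
First repeat at step 1: q0 was already visited.

So i = 0, j = 1, giving x = w[0:0] = ε, y = w[0:1] = p, z = w[1:9] = pppppppq.
Check: |xy| = 1 ≤ 6 and |y| = 1 ≥ 1. Reading y takes N from q0 back to q0, so every xyⁱz is accepted.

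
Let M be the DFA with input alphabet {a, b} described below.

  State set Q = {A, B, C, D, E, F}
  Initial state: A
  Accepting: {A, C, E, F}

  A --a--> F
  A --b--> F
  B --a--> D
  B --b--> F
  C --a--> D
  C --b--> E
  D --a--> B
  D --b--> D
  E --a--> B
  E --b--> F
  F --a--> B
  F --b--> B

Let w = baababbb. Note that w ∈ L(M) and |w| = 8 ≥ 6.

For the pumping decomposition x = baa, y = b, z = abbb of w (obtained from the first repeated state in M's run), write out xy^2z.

baabbabbb

xy^2z = baa·b·b·abbb = baabbabbb.
Reading y = b takes M from D back to D, so after x·y·y the machine is still in D, and z then leads to the accepting state F. Hence baabbabbb ∈ L(M).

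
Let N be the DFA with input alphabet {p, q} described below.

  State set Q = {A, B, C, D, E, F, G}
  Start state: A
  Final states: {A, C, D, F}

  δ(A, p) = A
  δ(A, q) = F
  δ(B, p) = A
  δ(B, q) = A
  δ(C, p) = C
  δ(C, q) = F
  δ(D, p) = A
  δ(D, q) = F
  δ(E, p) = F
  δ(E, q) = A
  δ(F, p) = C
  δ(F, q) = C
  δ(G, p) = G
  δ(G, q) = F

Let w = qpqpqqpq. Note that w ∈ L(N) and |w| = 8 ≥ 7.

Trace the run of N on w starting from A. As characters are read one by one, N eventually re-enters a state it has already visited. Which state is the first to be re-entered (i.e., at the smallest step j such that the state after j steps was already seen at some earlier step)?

F

Run of N on w = q p q p q q p q:
  step 0: A  (start)
  step 1: F  (read q: A→F)
  step 2: C  (read p: F→C)
  step 3: F  (read q: C→F)   ← first repeat (F seen earlier)
  step 4: C  (read p: F→C)
  step 5: F  (read q: C→F)
  step 6: C  (read q: F→C)
  step 7: C  (read p: C→C)
  step 8: F  (read q: C→F)

The earliest repeat is at step j = 3: N is in F, which it already visited at step i = 1.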